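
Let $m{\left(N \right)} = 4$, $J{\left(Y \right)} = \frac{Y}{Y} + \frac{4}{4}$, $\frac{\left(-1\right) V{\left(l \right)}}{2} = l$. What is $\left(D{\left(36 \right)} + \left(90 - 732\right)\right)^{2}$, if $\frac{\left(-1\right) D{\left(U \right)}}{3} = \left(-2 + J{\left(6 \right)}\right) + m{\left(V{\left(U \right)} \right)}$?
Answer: $427716$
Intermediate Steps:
$V{\left(l \right)} = - 2 l$
$J{\left(Y \right)} = 2$ ($J{\left(Y \right)} = 1 + 4 \cdot \frac{1}{4} = 1 + 1 = 2$)
$D{\left(U \right)} = -12$ ($D{\left(U \right)} = - 3 \left(\left(-2 + 2\right) + 4\right) = - 3 \left(0 + 4\right) = \left(-3\right) 4 = -12$)
$\left(D{\left(36 \right)} + \left(90 - 732\right)\right)^{2} = \left(-12 + \left(90 - 732\right)\right)^{2} = \left(-12 - 642\right)^{2} = \left(-654\right)^{2} = 427716$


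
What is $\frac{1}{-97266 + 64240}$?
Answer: $- \frac{1}{33026} \approx -3.0279 \cdot 10^{-5}$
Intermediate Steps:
$\frac{1}{-97266 + 64240} = \frac{1}{-33026} = - \frac{1}{33026}$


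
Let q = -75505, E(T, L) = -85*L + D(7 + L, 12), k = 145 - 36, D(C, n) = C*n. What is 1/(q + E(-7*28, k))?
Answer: -1/83378 ≈ -1.1994e-5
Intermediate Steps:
k = 109
E(T, L) = 84 - 73*L (E(T, L) = -85*L + (7 + L)*12 = -85*L + (84 + 12*L) = 84 - 73*L)
1/(q + E(-7*28, k)) = 1/(-75505 + (84 - 73*109)) = 1/(-75505 + (84 - 7957)) = 1/(-75505 - 7873) = 1/(-83378) = -1/83378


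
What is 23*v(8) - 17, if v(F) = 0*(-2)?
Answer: -17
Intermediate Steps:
v(F) = 0
23*v(8) - 17 = 23*0 - 17 = 0 - 17 = -17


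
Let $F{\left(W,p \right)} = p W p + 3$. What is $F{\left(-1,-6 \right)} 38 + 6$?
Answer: $-1248$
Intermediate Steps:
$F{\left(W,p \right)} = 3 + W p^{2}$ ($F{\left(W,p \right)} = W p p + 3 = W p^{2} + 3 = 3 + W p^{2}$)
$F{\left(-1,-6 \right)} 38 + 6 = \left(3 - \left(-6\right)^{2}\right) 38 + 6 = \left(3 - 36\right) 38 + 6 = \left(-33\right) 38 + 6 = -1254 + 6 = -1248$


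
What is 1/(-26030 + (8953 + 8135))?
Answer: -1/8942 ≈ -0.00011183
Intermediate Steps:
1/(-26030 + (8953 + 8135)) = 1/(-26030 + 17088) = 1/(-8942) = -1/8942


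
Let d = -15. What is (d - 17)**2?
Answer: 1024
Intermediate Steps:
(d - 17)**2 = (-15 - 17)**2 = (-32)**2 = 1024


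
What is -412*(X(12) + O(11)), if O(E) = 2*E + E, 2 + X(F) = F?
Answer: -17716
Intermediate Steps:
X(F) = -2 + F
O(E) = 3*E
-412*(X(12) + O(11)) = -412*((-2 + 12) + 3*11) = -412*(10 + 33) = -412*43 = -17716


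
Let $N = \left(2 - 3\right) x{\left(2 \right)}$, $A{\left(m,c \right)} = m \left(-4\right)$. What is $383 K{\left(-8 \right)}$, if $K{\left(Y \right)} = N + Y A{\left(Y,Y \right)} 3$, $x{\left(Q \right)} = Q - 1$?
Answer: $-294527$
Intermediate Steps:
$A{\left(m,c \right)} = - 4 m$
$x{\left(Q \right)} = -1 + Q$
$N = -1$ ($N = \left(2 - 3\right) \left(-1 + 2\right) = \left(-1\right) 1 = -1$)
$K{\left(Y \right)} = -1 - 12 Y^{2}$ ($K{\left(Y \right)} = -1 + Y - 4 Y 3 = -1 + Y \left(- 12 Y\right) = -1 - 12 Y^{2}$)
$383 K{\left(-8 \right)} = 383 \left(-1 - 12 \left(-8\right)^{2}\right) = 383 \left(-1 - 768\right) = 383 \left(-769\right) = -294527$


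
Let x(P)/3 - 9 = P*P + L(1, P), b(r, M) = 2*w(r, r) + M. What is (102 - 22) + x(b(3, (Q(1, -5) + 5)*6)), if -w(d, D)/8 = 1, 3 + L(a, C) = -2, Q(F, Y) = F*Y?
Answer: 860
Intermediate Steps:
L(a, C) = -5 (L(a, C) = -3 - 2 = -5)
w(d, D) = -8 (w(d, D) = -8*1 = -8)
b(r, M) = -16 + M (b(r, M) = 2*(-8) + M = -16 + M)
x(P) = 12 + 3*P² (x(P) = 27 + 3*(P*P - 5) = 27 + 3*(P² - 5) = 27 + 3*(-5 + P²) = 27 + (-15 + 3*P²) = 12 + 3*P²)
(102 - 22) + x(b(3, (Q(1, -5) + 5)*6)) = (102 - 22) + (12 + 3*(-16 + (1*(-5) + 5)*6)²) = 80 + (12 + 3*(-16 + (-5 + 5)*6)²) = 80 + (12 + 3*(-16 + 0*6)²) = 80 + (12 + 3*(-16 + 0)²) = 80 + (12 + 3*(-16)²) = 80 + (12 + 3*256) = 80 + (12 + 768) = 80 + 780 = 860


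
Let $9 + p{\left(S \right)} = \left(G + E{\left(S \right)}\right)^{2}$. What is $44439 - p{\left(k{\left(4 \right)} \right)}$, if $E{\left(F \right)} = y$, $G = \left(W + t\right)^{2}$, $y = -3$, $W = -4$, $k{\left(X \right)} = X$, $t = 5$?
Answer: $44444$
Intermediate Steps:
$G = 1$ ($G = \left(-4 + 5\right)^{2} = 1^{2} = 1$)
$E{\left(F \right)} = -3$
$p{\left(S \right)} = -5$ ($p{\left(S \right)} = -9 + \left(1 - 3\right)^{2} = -9 + \left(-2\right)^{2} = -9 + 4 = -5$)
$44439 - p{\left(k{\left(4 \right)} \right)} = 44439 - -5 = 44439 + 5 = 44444$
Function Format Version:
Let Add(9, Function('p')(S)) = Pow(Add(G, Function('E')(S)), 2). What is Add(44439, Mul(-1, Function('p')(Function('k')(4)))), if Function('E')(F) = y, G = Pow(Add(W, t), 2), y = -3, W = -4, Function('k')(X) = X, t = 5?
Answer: 44444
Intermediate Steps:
G = 1 (G = Pow(Add(-4, 5), 2) = Pow(1, 2) = 1)
Function('E')(F) = -3
Function('p')(S) = -5 (Function('p')(S) = Add(-9, Pow(Add(1, -3), 2)) = Add(-9, Pow(-2, 2)) = Add(-9, 4) = -5)
Add(44439, Mul(-1, Function('p')(Function('k')(4)))) = Add(44439, Mul(-1, -5)) = Add(44439, 5) = 44444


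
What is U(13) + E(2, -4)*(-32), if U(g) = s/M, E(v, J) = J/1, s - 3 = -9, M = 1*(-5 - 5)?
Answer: 643/5 ≈ 128.60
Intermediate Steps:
M = -10 (M = 1*(-10) = -10)
s = -6 (s = 3 - 9 = -6)
E(v, J) = J (E(v, J) = J*1 = J)
U(g) = ⅗ (U(g) = -6/(-10) = -6*(-⅒) = ⅗)
U(13) + E(2, -4)*(-32) = ⅗ - 4*(-32) = ⅗ + 128 = 643/5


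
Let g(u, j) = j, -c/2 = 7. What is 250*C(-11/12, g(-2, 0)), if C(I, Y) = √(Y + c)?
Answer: 250*I*√14 ≈ 935.41*I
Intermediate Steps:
c = -14 (c = -2*7 = -14)
C(I, Y) = √(-14 + Y) (C(I, Y) = √(Y - 14) = √(-14 + Y))
250*C(-11/12, g(-2, 0)) = 250*√(-14 + 0) = 250*√(-14) = 250*(I*√14) = 250*I*√14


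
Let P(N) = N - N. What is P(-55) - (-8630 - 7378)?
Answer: 16008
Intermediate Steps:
P(N) = 0
P(-55) - (-8630 - 7378) = 0 - (-8630 - 7378) = 0 - 1*(-16008) = 0 + 16008 = 16008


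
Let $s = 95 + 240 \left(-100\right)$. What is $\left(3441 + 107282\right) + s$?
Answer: $86818$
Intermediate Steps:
$s = -23905$ ($s = 95 - 24000 = -23905$)
$\left(3441 + 107282\right) + s = \left(3441 + 107282\right) - 23905 = 110723 - 23905 = 86818$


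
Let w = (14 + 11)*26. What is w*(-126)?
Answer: -81900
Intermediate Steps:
w = 650 (w = 25*26 = 650)
w*(-126) = 650*(-126) = -81900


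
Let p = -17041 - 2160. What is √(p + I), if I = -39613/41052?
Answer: I*√8090108044095/20526 ≈ 138.57*I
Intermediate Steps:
I = -39613/41052 (I = -39613*1/41052 = -39613/41052 ≈ -0.96495)
p = -19201
√(p + I) = √(-19201 - 39613/41052) = √(-788279065/41052) = I*√8090108044095/20526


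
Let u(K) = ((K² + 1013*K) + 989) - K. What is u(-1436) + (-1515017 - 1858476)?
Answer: -2763640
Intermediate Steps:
u(K) = 989 + K² + 1012*K (u(K) = (989 + K² + 1013*K) - K = 989 + K² + 1012*K)
u(-1436) + (-1515017 - 1858476) = (989 + (-1436)² + 1012*(-1436)) + (-1515017 - 1858476) = (989 + 2062096 - 1453232) - 3373493 = 609853 - 3373493 = -2763640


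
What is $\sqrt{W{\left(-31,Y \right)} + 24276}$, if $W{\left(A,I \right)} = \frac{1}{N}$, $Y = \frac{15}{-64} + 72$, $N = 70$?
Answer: $\frac{\sqrt{118952470}}{70} \approx 155.81$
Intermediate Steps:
$Y = \frac{4593}{64}$ ($Y = 15 \left(- \frac{1}{64}\right) + 72 = - \frac{15}{64} + 72 = \frac{4593}{64} \approx 71.766$)
$W{\left(A,I \right)} = \frac{1}{70}$
$\sqrt{W{\left(-31,Y \right)} + 24276} = \sqrt{\frac{1}{70} + 24276} = \sqrt{\frac{1699321}{70}} = \frac{\sqrt{118952470}}{70}$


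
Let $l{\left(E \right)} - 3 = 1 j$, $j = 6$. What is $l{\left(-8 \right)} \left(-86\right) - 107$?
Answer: $-881$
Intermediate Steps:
$l{\left(E \right)} = 9$ ($l{\left(E \right)} = 3 + 1 \cdot 6 = 3 + 6 = 9$)
$l{\left(-8 \right)} \left(-86\right) - 107 = 9 \left(-86\right) - 107 = -774 - 107 = -881$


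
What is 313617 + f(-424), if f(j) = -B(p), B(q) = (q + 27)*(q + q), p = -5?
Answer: 313837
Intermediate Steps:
B(q) = 2*q*(27 + q) (B(q) = (27 + q)*(2*q) = 2*q*(27 + q))
f(j) = 220 (f(j) = -2*(-5)*(27 - 5) = -2*(-5)*22 = -1*(-220) = 220)
313617 + f(-424) = 313617 + 220 = 313837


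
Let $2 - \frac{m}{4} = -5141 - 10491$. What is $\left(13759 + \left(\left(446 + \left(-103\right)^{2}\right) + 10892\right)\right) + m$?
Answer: $98242$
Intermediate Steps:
$m = 62536$ ($m = 8 - 4 \left(-5141 - 10491\right) = 8 - -62528 = 8 + 62528 = 62536$)
$\left(13759 + \left(\left(446 + \left(-103\right)^{2}\right) + 10892\right)\right) + m = \left(13759 + \left(\left(446 + \left(-103\right)^{2}\right) + 10892\right)\right) + 62536 = \left(13759 + \left(\left(446 + 10609\right) + 10892\right)\right) + 62536 = \left(13759 + \left(11055 + 10892\right)\right) + 62536 = \left(13759 + 21947\right) + 62536 = 35706 + 62536 = 98242$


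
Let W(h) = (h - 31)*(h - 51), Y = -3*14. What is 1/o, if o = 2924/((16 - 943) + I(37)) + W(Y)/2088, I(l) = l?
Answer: -309720/10517 ≈ -29.449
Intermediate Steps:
Y = -42
W(h) = (-51 + h)*(-31 + h) (W(h) = (-31 + h)*(-51 + h) = (-51 + h)*(-31 + h))
o = -10517/309720 (o = 2924/((16 - 943) + 37) + (1581 + (-42)**2 - 82*(-42))/2088 = 2924/(-927 + 37) + (1581 + 1764 + 3444)*(1/2088) = 2924/(-890) + 6789*(1/2088) = 2924*(-1/890) + 2263/696 = -1462/445 + 2263/696 = -10517/309720 ≈ -0.033956)
1/o = 1/(-10517/309720) = -309720/10517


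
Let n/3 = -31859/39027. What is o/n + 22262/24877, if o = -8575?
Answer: 2775792702533/792556343 ≈ 3502.3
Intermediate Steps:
n = -31859/13009 (n = 3*(-31859/39027) = -31859/13009 ≈ -2.4490)
o/n + 22262/24877 = -8575/(-31859/13009) + 22262/24877 = -8575*(-13009/31859) + 22262*(1/24877) = 111552175/31859 + 22262/24877 = 2775792702533/792556343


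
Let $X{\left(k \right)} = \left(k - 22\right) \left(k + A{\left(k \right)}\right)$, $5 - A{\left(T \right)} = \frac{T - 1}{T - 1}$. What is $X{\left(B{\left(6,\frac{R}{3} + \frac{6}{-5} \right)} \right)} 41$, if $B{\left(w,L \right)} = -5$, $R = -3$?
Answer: $1107$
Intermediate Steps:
$A{\left(T \right)} = 4$ ($A{\left(T \right)} = 5 - \frac{T - 1}{T - 1} = 5 - \frac{-1 + T}{-1 + T} = 5 - 1 = 4$)
$X{\left(k \right)} = \left(-22 + k\right) \left(4 + k\right)$ ($X{\left(k \right)} = \left(k - 22\right) \left(k + 4\right) = \left(-22 + k\right) \left(4 + k\right)$)
$X{\left(B{\left(6,\frac{R}{3} + \frac{6}{-5} \right)} \right)} 41 = \left(-88 + \left(-5\right)^{2} - -90\right) 41 = \left(-88 + 25 + 90\right) 41 = 27 \cdot 41 = 1107$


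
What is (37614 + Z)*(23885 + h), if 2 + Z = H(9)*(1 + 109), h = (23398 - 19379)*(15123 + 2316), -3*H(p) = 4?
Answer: 7880221357496/3 ≈ 2.6267e+12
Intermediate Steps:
H(p) = -4/3 (H(p) = -⅓*4 = -4/3)
h = 70087341 (h = 4019*17439 = 70087341)
Z = -446/3 (Z = -2 - 4*(1 + 109)/3 = -2 - 4/3*110 = -2 - 440/3 = -446/3 ≈ -148.67)
(37614 + Z)*(23885 + h) = (37614 - 446/3)*(23885 + 70087341) = (112396/3)*70111226 = 7880221357496/3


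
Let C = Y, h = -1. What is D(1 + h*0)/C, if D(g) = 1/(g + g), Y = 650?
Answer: 1/1300 ≈ 0.00076923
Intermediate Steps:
C = 650
D(g) = 1/(2*g)
D(1 + h*0)/C = (1/(2*(1 - 1*0)))/650 = (1/(2*(1 + 0)))*(1/650) = ((½)/1)*(1/650) = ((½)*1)*(1/650) = (½)*(1/650) = 1/1300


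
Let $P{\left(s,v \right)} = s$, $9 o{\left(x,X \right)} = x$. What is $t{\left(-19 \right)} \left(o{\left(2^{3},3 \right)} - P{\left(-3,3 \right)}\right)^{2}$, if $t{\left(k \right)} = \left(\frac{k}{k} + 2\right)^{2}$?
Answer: $\frac{1225}{9} \approx 136.11$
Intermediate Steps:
$o{\left(x,X \right)} = \frac{x}{9}$
$t{\left(k \right)} = 9$ ($t{\left(k \right)} = \left(1 + 2\right)^{2} = 3^{2} = 9$)
$t{\left(-19 \right)} \left(o{\left(2^{3},3 \right)} - P{\left(-3,3 \right)}\right)^{2} = 9 \left(\frac{2^{3}}{9} - -3\right)^{2} = 9 \left(\frac{1}{9} \cdot 8 + 3\right)^{2} = 9 \left(\frac{8}{9} + 3\right)^{2} = 9 \left(\frac{35}{9}\right)^{2} = 9 \cdot \frac{1225}{81} = \frac{1225}{9}$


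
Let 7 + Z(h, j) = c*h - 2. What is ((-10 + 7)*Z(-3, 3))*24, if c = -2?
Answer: 216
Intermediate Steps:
Z(h, j) = -9 - 2*h (Z(h, j) = -7 + (-2*h - 2) = -7 + (-2 - 2*h) = -9 - 2*h)
((-10 + 7)*Z(-3, 3))*24 = ((-10 + 7)*(-9 - 2*(-3)))*24 = -3*(-9 + 6)*24 = -3*(-3)*24 = 9*24 = 216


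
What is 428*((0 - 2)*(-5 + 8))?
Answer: -2568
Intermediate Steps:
428*((0 - 2)*(-5 + 8)) = 428*(-2*3) = 428*(-6) = -2568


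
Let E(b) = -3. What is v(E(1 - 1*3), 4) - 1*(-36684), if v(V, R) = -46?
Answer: 36638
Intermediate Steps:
v(E(1 - 1*3), 4) - 1*(-36684) = -46 - 1*(-36684) = -46 + 36684 = 36638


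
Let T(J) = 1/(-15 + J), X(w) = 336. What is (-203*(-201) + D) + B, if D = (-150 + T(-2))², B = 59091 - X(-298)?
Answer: 35279863/289 ≈ 1.2208e+5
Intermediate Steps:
B = 58755 (B = 59091 - 1*336 = 59091 - 336 = 58755)
D = 6507601/289 (D = (-150 + 1/(-15 - 2))² = (-150 + 1/(-17))² = (-150 - 1/17)² = (-2551/17)² = 6507601/289 ≈ 22518.)
(-203*(-201) + D) + B = (-203*(-201) + 6507601/289) + 58755 = (40803 + 6507601/289) + 58755 = 18299668/289 + 58755 = 35279863/289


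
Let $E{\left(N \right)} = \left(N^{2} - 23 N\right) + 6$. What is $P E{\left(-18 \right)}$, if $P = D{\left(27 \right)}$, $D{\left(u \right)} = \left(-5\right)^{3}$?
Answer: $-93000$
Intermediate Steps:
$D{\left(u \right)} = -125$
$E{\left(N \right)} = 6 + N^{2} - 23 N$
$P = -125$
$P E{\left(-18 \right)} = - 125 \left(6 + \left(-18\right)^{2} - -414\right) = - 125 \left(6 + 324 + 414\right) = \left(-125\right) 744 = -93000$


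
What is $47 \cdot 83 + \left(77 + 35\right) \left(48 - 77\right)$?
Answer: $653$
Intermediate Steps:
$47 \cdot 83 + \left(77 + 35\right) \left(48 - 77\right) = 3901 + 112 \left(-29\right) = 3901 - 3248 = 653$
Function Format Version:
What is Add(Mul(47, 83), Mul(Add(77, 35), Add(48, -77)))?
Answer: 653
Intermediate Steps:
Add(Mul(47, 83), Mul(Add(77, 35), Add(48, -77))) = Add(3901, Mul(112, -29)) = Add(3901, -3248) = 653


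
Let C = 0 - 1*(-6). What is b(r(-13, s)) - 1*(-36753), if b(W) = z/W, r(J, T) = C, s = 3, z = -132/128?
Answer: 2352181/64 ≈ 36753.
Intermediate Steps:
z = -33/32 (z = -132*1/128 = -33/32 ≈ -1.0313)
C = 6 (C = 0 + 6 = 6)
r(J, T) = 6
b(W) = -33/(32*W)
b(r(-13, s)) - 1*(-36753) = -33/32/6 - 1*(-36753) = -33/32*1/6 + 36753 = -11/64 + 36753 = 2352181/64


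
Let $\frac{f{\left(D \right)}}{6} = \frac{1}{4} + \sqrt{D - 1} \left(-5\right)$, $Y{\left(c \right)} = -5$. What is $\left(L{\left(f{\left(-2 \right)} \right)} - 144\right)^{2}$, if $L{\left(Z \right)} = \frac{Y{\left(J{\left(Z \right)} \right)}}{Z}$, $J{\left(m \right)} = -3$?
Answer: $\frac{4 \left(- 55938359 i + 1909440 \sqrt{3}\right)}{9 \left(- 1199 i + 40 \sqrt{3}\right)} \approx 20737.0 + 27.69 i$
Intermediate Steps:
$f{\left(D \right)} = \frac{3}{2} - 30 \sqrt{-1 + D}$ ($f{\left(D \right)} = 6 \left(\frac{1}{4} + \sqrt{D - 1} \left(-5\right)\right) = 6 \left(\frac{1}{4} + \sqrt{-1 + D} \left(-5\right)\right) = 6 \left(\frac{1}{4} - 5 \sqrt{-1 + D}\right) = \frac{3}{2} - 30 \sqrt{-1 + D}$)
$L{\left(Z \right)} = - \frac{5}{Z}$
$\left(L{\left(f{\left(-2 \right)} \right)} - 144\right)^{2} = \left(- \frac{5}{\frac{3}{2} - 30 \sqrt{-1 - 2}} - 144\right)^{2} = \left(- \frac{5}{\frac{3}{2} - 30 \sqrt{-3}} - 144\right)^{2} = \left(- \frac{5}{\frac{3}{2} - 30 i \sqrt{3}} - 144\right)^{2} = \left(-144 - \frac{5}{\frac{3}{2} - 30 i \sqrt{3}}\right)^{2}$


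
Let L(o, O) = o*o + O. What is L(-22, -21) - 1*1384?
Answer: -921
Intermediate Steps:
L(o, O) = O + o**2 (L(o, O) = o**2 + O = O + o**2)
L(-22, -21) - 1*1384 = (-21 + (-22)**2) - 1*1384 = (-21 + 484) - 1384 = 463 - 1384 = -921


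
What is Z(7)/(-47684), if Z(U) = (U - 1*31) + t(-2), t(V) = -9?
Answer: 33/47684 ≈ 0.00069206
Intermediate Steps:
Z(U) = -40 + U (Z(U) = (U - 1*31) - 9 = (U - 31) - 9 = (-31 + U) - 9 = -40 + U)
Z(7)/(-47684) = (-40 + 7)/(-47684) = -33*(-1/47684) = 33/47684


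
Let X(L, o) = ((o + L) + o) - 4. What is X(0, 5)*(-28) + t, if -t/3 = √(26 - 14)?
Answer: -168 - 6*√3 ≈ -178.39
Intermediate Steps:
t = -6*√3 (t = -3*√(26 - 14) = -6*√3 ≈ -10.392)
X(L, o) = -4 + L + 2*o (X(L, o) = ((L + o) + o) - 4 = (L + 2*o) - 4 = -4 + L + 2*o)
X(0, 5)*(-28) + t = (-4 + 0 + 2*5)*(-28) - 6*√3 = (-4 + 0 + 10)*(-28) - 6*√3 = 6*(-28) - 6*√3 = -168 - 6*√3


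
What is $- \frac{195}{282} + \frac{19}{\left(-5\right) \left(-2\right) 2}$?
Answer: $\frac{243}{940} \approx 0.25851$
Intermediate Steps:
$- \frac{195}{282} + \frac{19}{\left(-5\right) \left(-2\right) 2} = \left(-195\right) \frac{1}{282} + \frac{19}{10 \cdot 2} = - \frac{65}{94} + \frac{19}{20} = \frac{243}{940}$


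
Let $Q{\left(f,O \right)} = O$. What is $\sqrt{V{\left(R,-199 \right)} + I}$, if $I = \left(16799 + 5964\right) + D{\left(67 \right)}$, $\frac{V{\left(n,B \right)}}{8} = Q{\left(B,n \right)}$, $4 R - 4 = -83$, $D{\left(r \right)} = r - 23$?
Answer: $\sqrt{22649} \approx 150.5$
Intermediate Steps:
$D{\left(r \right)} = -23 + r$
$R = - \frac{79}{4}$ ($R = 1 + \frac{1}{4} \left(-83\right) = 1 - \frac{83}{4} = - \frac{79}{4} \approx -19.75$)
$V{\left(n,B \right)} = 8 n$
$I = 22807$ ($I = \left(16799 + 5964\right) + \left(-23 + 67\right) = 22763 + 44 = 22807$)
$\sqrt{V{\left(R,-199 \right)} + I} = \sqrt{8 \left(- \frac{79}{4}\right) + 22807} = \sqrt{-158 + 22807} = \sqrt{22649}$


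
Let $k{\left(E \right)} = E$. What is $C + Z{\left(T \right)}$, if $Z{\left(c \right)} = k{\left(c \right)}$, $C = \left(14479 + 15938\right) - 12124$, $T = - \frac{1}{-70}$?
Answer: $\frac{1280511}{70} \approx 18293.0$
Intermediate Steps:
$T = \frac{1}{70}$ ($T = \left(-1\right) \left(- \frac{1}{70}\right) = \frac{1}{70} \approx 0.014286$)
$C = 18293$ ($C = 30417 - 12124 = 18293$)
$Z{\left(c \right)} = c$
$C + Z{\left(T \right)} = 18293 + \frac{1}{70} = \frac{1280511}{70}$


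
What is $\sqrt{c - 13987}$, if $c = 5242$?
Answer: $i \sqrt{8745} \approx 93.515 i$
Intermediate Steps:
$\sqrt{c - 13987} = \sqrt{5242 - 13987} = \sqrt{-8745} = i \sqrt{8745}$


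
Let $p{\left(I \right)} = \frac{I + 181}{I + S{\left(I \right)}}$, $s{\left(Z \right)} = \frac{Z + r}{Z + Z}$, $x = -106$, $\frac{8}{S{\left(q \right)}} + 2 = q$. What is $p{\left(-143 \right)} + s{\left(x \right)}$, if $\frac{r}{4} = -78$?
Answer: $\frac{3751227}{2198758} \approx 1.7061$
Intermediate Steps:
$r = -312$ ($r = 4 \left(-78\right) = -312$)
$S{\left(q \right)} = \frac{8}{-2 + q}$
$s{\left(Z \right)} = \frac{-312 + Z}{2 Z}$ ($s{\left(Z \right)} = \frac{Z - 312}{Z + Z} = \frac{-312 + Z}{2 Z}$)
$p{\left(I \right)} = \frac{181 + I}{I + \frac{8}{-2 + I}}$ ($p{\left(I \right)} = \frac{I + 181}{I + \frac{8}{-2 + I}} = \frac{181 + I}{I + \frac{8}{-2 + I}}$)
$p{\left(-143 \right)} + s{\left(x \right)} = \frac{\left(-2 - 143\right) \left(181 - 143\right)}{8 - 143 \left(-2 - 143\right)} + \frac{-312 - 106}{2 \left(-106\right)} = \frac{1}{8 - -20735} \left(-145\right) 38 + \frac{1}{2} \left(- \frac{1}{106}\right) \left(-418\right) = \frac{1}{8 + 20735} \left(-145\right) 38 + \frac{209}{106} = \frac{1}{20743} \left(-145\right) 38 + \frac{209}{106} = - \frac{5510}{20743} + \frac{209}{106} = \frac{3751227}{2198758}$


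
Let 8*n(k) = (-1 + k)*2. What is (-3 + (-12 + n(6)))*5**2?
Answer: -1375/4 ≈ -343.75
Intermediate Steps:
n(k) = -1/4 + k/4 (n(k) = ((-1 + k)*2)/8 = (-2 + 2*k)/8 = -1/4 + k/4)
(-3 + (-12 + n(6)))*5**2 = (-3 + (-12 + (-1/4 + (1/4)*6)))*5**2 = (-3 + (-12 + (-1/4 + 3/2)))*25 = (-3 + (-12 + 5/4))*25 = (-3 - 43/4)*25 = -55/4*25 = -1375/4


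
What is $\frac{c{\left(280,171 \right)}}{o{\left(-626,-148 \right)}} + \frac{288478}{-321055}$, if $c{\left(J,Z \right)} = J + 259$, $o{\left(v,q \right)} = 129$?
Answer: $\frac{135834983}{41416095} \approx 3.2798$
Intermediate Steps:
$c{\left(J,Z \right)} = 259 + J$
$\frac{c{\left(280,171 \right)}}{o{\left(-626,-148 \right)}} + \frac{288478}{-321055} = \frac{259 + 280}{129} + \frac{288478}{-321055} = 539 \cdot \frac{1}{129} + 288478 \left(- \frac{1}{321055}\right) = \frac{539}{129} - \frac{288478}{321055} = \frac{135834983}{41416095}$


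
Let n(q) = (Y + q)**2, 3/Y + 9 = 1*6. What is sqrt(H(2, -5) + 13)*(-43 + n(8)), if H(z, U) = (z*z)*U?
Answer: 6*I*sqrt(7) ≈ 15.875*I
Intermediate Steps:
H(z, U) = U*z**2 (H(z, U) = z**2*U = U*z**2)
Y = -1 (Y = 3/(-9 + 1*6) = 3/(-9 + 6) = 3/(-3) = 3*(-1/3) = -1)
n(q) = (-1 + q)**2
sqrt(H(2, -5) + 13)*(-43 + n(8)) = sqrt(-5*2**2 + 13)*(-43 + (-1 + 8)**2) = sqrt(-5*4 + 13)*(-43 + 7**2) = sqrt(-20 + 13)*(-43 + 49) = sqrt(-7)*6 = (I*sqrt(7))*6 = 6*I*sqrt(7)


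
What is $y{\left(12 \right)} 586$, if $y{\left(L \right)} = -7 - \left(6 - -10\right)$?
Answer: $-13478$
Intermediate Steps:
$y{\left(L \right)} = -23$ ($y{\left(L \right)} = -7 - \left(6 + 10\right) = -7 - 16 = -23$)
$y{\left(12 \right)} 586 = \left(-23\right) 586 = -13478$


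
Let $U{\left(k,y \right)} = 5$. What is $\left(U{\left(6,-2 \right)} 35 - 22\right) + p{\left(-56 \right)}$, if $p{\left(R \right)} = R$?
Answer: $97$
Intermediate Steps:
$\left(U{\left(6,-2 \right)} 35 - 22\right) + p{\left(-56 \right)} = \left(5 \cdot 35 - 22\right) - 56 = \left(175 - 22\right) - 56 = 153 - 56 = 97$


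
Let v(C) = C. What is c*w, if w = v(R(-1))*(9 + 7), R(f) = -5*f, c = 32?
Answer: 2560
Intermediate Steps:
w = 80 (w = (-5*(-1))*(9 + 7) = 5*16 = 80)
c*w = 32*80 = 2560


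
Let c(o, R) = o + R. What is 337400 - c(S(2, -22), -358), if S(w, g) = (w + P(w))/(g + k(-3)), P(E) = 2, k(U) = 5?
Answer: 5741890/17 ≈ 3.3776e+5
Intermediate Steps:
S(w, g) = (2 + w)/(5 + g) (S(w, g) = (w + 2)/(g + 5) = (2 + w)/(5 + g))
c(o, R) = R + o
337400 - c(S(2, -22), -358) = 337400 - (-358 + (2 + 2)/(5 - 22)) = 337400 - (-358 + 4/(-17)) = 337400 - (-358 - 1/17*4) = 337400 - (-358 - 4/17) = 337400 - 1*(-6090/17) = 337400 + 6090/17 = 5741890/17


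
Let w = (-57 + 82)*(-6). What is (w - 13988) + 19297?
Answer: 5159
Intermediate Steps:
w = -150 (w = 25*(-6) = -150)
(w - 13988) + 19297 = (-150 - 13988) + 19297 = -14138 + 19297 = 5159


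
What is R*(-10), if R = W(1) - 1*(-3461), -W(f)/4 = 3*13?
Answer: -33050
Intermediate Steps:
W(f) = -156 (W(f) = -12*13 = -4*39 = -156)
R = 3305 (R = -156 - 1*(-3461) = -156 + 3461 = 3305)
R*(-10) = 3305*(-10) = -33050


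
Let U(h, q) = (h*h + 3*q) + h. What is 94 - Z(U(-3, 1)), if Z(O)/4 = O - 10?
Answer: 98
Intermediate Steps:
U(h, q) = h + h² + 3*q (U(h, q) = (h² + 3*q) + h = h + h² + 3*q)
Z(O) = -40 + 4*O (Z(O) = 4*(O - 10) = 4*(-10 + O) = -40 + 4*O)
94 - Z(U(-3, 1)) = 94 - (-40 + 4*(-3 + (-3)² + 3*1)) = 94 - (-40 + 4*(-3 + 9 + 3)) = 94 - (-40 + 4*9) = 94 - (-40 + 36) = 94 - 1*(-4) = 94 + 4 = 98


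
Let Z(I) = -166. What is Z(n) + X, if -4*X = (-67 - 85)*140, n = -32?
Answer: 5154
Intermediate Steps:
X = 5320 (X = -(-67 - 85)*140/4 = -(-38)*140 = -¼*(-21280) = 5320)
Z(n) + X = -166 + 5320 = 5154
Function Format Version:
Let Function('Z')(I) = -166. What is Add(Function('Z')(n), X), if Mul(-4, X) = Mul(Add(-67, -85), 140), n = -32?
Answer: 5154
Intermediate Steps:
X = 5320 (X = Mul(Rational(-1, 4), Mul(Add(-67, -85), 140)) = Mul(Rational(-1, 4), Mul(-152, 140)) = Mul(Rational(-1, 4), -21280) = 5320)
Add(Function('Z')(n), X) = Add(-166, 5320) = 5154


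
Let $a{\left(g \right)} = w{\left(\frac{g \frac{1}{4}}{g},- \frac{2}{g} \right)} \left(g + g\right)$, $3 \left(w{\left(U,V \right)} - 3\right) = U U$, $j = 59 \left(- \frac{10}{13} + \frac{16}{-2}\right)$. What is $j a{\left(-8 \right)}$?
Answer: $\frac{325090}{13} \approx 25007.0$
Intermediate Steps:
$j = - \frac{6726}{13}$ ($j = 59 \left(\left(-10\right) \frac{1}{13} + 16 \left(- \frac{1}{2}\right)\right) = 59 \left(- \frac{10}{13} - 8\right) = 59 \left(- \frac{114}{13}\right) = - \frac{6726}{13} \approx -517.38$)
$w{\left(U,V \right)} = 3 + \frac{U^{2}}{3}$ ($w{\left(U,V \right)} = 3 + \frac{U U}{3} = 3 + \frac{U^{2}}{3}$)
$a{\left(g \right)} = \frac{145 g}{24}$ ($a{\left(g \right)} = \left(3 + \frac{\left(\frac{g \frac{1}{4}}{g}\right)^{2}}{3}\right) \left(g + g\right) = \left(3 + \frac{\left(\frac{g \frac{1}{4}}{g}\right)^{2}}{3}\right) 2 g = \left(3 + \frac{\left(\frac{\frac{1}{4} g}{g}\right)^{2}}{3}\right) 2 g = \left(3 + \frac{1}{3 \cdot 16}\right) 2 g = \left(3 + \frac{1}{3} \cdot \frac{1}{16}\right) 2 g = \left(3 + \frac{1}{48}\right) 2 g = \frac{145 \cdot 2 g}{48} = \frac{145 g}{24}$)
$j a{\left(-8 \right)} = - \frac{6726 \cdot \frac{145}{24} \left(-8\right)}{13} = \left(- \frac{6726}{13}\right) \left(- \frac{145}{3}\right) = \frac{325090}{13}$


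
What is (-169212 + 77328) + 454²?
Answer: 114232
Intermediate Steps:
(-169212 + 77328) + 454² = -91884 + 206116 = 114232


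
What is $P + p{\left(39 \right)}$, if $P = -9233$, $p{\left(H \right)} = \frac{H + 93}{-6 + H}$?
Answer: $-9229$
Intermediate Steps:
$p{\left(H \right)} = \frac{93 + H}{-6 + H}$
$P + p{\left(39 \right)} = -9233 + \frac{93 + 39}{-6 + 39} = -9233 + \frac{1}{33} \cdot 132 = -9233 + 4 = -9229$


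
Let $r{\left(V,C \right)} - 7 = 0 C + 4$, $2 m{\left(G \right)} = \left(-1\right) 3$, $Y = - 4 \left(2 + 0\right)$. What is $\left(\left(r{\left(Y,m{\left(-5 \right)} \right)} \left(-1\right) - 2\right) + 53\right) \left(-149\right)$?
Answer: $-5960$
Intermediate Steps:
$Y = -8$ ($Y = \left(-4\right) 2 = -8$)
$m{\left(G \right)} = - \frac{3}{2}$ ($m{\left(G \right)} = \frac{\left(-1\right) 3}{2} = \frac{1}{2} \left(-3\right) = - \frac{3}{2}$)
$r{\left(V,C \right)} = 11$ ($r{\left(V,C \right)} = 7 + \left(0 C + 4\right) = 7 + \left(0 + 4\right) = 7 + 4 = 11$)
$\left(\left(r{\left(Y,m{\left(-5 \right)} \right)} \left(-1\right) - 2\right) + 53\right) \left(-149\right) = \left(\left(11 \left(-1\right) - 2\right) + 53\right) \left(-149\right) = \left(\left(-11 - 2\right) + 53\right) \left(-149\right) = \left(-13 + 53\right) \left(-149\right) = 40 \left(-149\right) = -5960$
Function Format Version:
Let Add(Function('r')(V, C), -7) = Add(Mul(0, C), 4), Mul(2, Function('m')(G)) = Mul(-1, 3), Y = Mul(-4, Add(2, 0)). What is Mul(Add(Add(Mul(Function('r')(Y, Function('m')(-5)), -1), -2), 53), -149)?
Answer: -5960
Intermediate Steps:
Y = -8 (Y = Mul(-4, 2) = -8)
Function('m')(G) = Rational(-3, 2) (Function('m')(G) = Mul(Rational(1, 2), Mul(-1, 3)) = Mul(Rational(1, 2), -3) = Rational(-3, 2))
Function('r')(V, C) = 11 (Function('r')(V, C) = Add(7, Add(Mul(0, C), 4)) = Add(7, Add(0, 4)) = Add(7, 4) = 11)
Mul(Add(Add(Mul(Function('r')(Y, Function('m')(-5)), -1), -2), 53), -149) = Mul(Add(Add(Mul(11, -1), -2), 53), -149) = Mul(Add(Add(-11, -2), 53), -149) = Mul(Add(-13, 53), -149) = Mul(40, -149) = -5960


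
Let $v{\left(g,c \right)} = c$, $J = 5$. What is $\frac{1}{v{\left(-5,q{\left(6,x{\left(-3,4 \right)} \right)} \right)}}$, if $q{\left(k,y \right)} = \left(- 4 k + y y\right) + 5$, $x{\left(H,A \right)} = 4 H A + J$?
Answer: $\frac{1}{1830} \approx 0.00054645$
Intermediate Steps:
$x{\left(H,A \right)} = 5 + 4 A H$ ($x{\left(H,A \right)} = 4 H A + 5 = 4 A H + 5 = 5 + 4 A H$)
$q{\left(k,y \right)} = 5 + y^{2} - 4 k$ ($q{\left(k,y \right)} = \left(- 4 k + y^{2}\right) + 5 = \left(y^{2} - 4 k\right) + 5 = 5 + y^{2} - 4 k$)
$\frac{1}{v{\left(-5,q{\left(6,x{\left(-3,4 \right)} \right)} \right)}} = \frac{1}{5 + \left(5 + 4 \cdot 4 \left(-3\right)\right)^{2} - 24} = \frac{1}{5 + \left(5 - 48\right)^{2} - 24} = \frac{1}{5 + \left(-43\right)^{2} - 24} = \frac{1}{5 + 1849 - 24} = \frac{1}{1830}$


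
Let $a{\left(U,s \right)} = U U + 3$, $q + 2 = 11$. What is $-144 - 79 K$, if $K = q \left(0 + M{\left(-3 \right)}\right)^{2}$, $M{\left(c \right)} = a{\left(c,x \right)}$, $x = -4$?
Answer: $-102528$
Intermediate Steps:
$q = 9$ ($q = -2 + 11 = 9$)
$a{\left(U,s \right)} = 3 + U^{2}$ ($a{\left(U,s \right)} = U^{2} + 3 = 3 + U^{2}$)
$M{\left(c \right)} = 3 + c^{2}$
$K = 1296$ ($K = 9 \left(0 + \left(3 + \left(-3\right)^{2}\right)\right)^{2} = 9 \left(0 + \left(3 + 9\right)\right)^{2} = 9 \left(0 + 12\right)^{2} = 9 \cdot 12^{2} = 9 \cdot 144 = 1296$)
$-144 - 79 K = -144 - 102384 = -102528$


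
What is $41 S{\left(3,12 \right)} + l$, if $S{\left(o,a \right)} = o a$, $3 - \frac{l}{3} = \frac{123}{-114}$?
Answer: $\frac{56553}{38} \approx 1488.2$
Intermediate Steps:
$l = \frac{465}{38}$ ($l = 9 - 3 \frac{123}{-114} = 9 - 3 \cdot 123 \left(- \frac{1}{114}\right) = 9 - - \frac{123}{38} = 9 + \frac{123}{38} = \frac{465}{38} \approx 12.237$)
$S{\left(o,a \right)} = a o$
$41 S{\left(3,12 \right)} + l = 41 \cdot 12 \cdot 3 + \frac{465}{38} = 41 \cdot 36 + \frac{465}{38} = 1476 + \frac{465}{38} = \frac{56553}{38}$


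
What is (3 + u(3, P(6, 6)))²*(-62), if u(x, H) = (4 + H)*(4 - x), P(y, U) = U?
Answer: -10478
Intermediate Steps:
(3 + u(3, P(6, 6)))²*(-62) = (3 + (16 - 4*3 + 4*6 - 1*6*3))²*(-62) = (3 + (16 - 12 + 24 - 18))²*(-62) = (3 + 10)²*(-62) = 13²*(-62) = 169*(-62) = -10478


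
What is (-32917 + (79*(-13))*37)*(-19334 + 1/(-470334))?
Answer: 322435108896106/235167 ≈ 1.3711e+9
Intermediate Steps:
(-32917 + (79*(-13))*37)*(-19334 + 1/(-470334)) = (-32917 - 1027*37)*(-19334 - 1/470334) = (-32917 - 37999)*(-9093437557/470334) = -70916*(-9093437557/470334) = 322435108896106/235167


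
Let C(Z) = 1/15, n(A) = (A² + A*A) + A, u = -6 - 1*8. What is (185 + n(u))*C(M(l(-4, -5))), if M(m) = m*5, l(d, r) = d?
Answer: 563/15 ≈ 37.533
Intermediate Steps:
u = -14 (u = -6 - 8 = -14)
n(A) = A + 2*A² (n(A) = (A² + A²) + A = 2*A² + A = A + 2*A²)
M(m) = 5*m
C(Z) = 1/15
(185 + n(u))*C(M(l(-4, -5))) = (185 - 14*(1 + 2*(-14)))*(1/15) = (185 - 14*(1 - 28))*(1/15) = (185 - 14*(-27))*(1/15) = (185 + 378)*(1/15) = 563*(1/15) = 563/15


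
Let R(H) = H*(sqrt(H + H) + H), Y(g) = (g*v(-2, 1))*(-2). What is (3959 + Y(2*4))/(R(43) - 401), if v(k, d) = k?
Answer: 2889484/968845 - 171613*sqrt(86)/1937690 ≈ 2.1611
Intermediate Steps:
Y(g) = 4*g (Y(g) = (g*(-2))*(-2) = -2*g*(-2) = 4*g)
R(H) = H*(H + sqrt(2)*sqrt(H)) (R(H) = H*(sqrt(2*H) + H) = H*(sqrt(2)*sqrt(H) + H) = H*(H + sqrt(2)*sqrt(H)))
(3959 + Y(2*4))/(R(43) - 401) = (3959 + 4*(2*4))/((43**2 + sqrt(2)*43**(3/2)) - 401) = (3959 + 4*8)/((1849 + sqrt(2)*(43*sqrt(43))) - 401) = (3959 + 32)/((1849 + 43*sqrt(86)) - 401) = 3991/(1448 + 43*sqrt(86))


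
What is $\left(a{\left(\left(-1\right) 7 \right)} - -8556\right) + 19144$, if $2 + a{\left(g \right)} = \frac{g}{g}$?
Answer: $27699$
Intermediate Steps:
$a{\left(g \right)} = -1$ ($a{\left(g \right)} = -2 + \frac{g}{g} = -2 + 1 = -1$)
$\left(a{\left(\left(-1\right) 7 \right)} - -8556\right) + 19144 = \left(-1 - -8556\right) + 19144 = \left(-1 + 8556\right) + 19144 = 8555 + 19144 = 27699$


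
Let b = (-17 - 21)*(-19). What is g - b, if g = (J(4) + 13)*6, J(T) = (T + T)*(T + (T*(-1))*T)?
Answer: -1220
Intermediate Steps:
J(T) = 2*T*(T - T**2) (J(T) = (2*T)*(T + (-T)*T) = (2*T)*(T - T**2) = 2*T*(T - T**2))
g = -498 (g = (2*4**2*(1 - 1*4) + 13)*6 = (2*16*(1 - 4) + 13)*6 = (2*16*(-3) + 13)*6 = (-96 + 13)*6 = -83*6 = -498)
b = 722 (b = -38*(-19) = 722)
g - b = -498 - 1*722 = -498 - 722 = -1220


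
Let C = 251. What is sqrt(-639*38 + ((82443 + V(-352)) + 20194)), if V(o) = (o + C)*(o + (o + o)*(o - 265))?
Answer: I*sqrt(43757261) ≈ 6614.9*I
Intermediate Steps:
V(o) = (251 + o)*(o + 2*o*(-265 + o)) (V(o) = (o + 251)*(o + (o + o)*(o - 265)) = (251 + o)*(o + (2*o)*(-265 + o)) = (251 + o)*(o + 2*o*(-265 + o)))
sqrt(-639*38 + ((82443 + V(-352)) + 20194)) = sqrt(-639*38 + ((82443 - 352*(-132779 - 27*(-352) + 2*(-352)**2)) + 20194)) = sqrt(-24282 + ((82443 - 352*(-132779 + 9504 + 2*123904)) + 20194)) = sqrt(-24282 + ((82443 - 352*(-132779 + 9504 + 247808)) + 20194)) = sqrt(-24282 + ((82443 - 352*124533) + 20194)) = sqrt(-24282 + ((82443 - 43835616) + 20194)) = sqrt(-24282 + (-43753173 + 20194)) = sqrt(-24282 - 43732979) = sqrt(-43757261) = I*sqrt(43757261)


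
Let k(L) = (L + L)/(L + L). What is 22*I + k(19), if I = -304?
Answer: -6687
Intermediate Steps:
k(L) = 1 (k(L) = (2*L)/((2*L)) = (2*L)*(1/(2*L)) = 1)
22*I + k(19) = 22*(-304) + 1 = -6688 + 1 = -6687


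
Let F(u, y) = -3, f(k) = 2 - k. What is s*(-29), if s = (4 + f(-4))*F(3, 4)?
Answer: 870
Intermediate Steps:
s = -30 (s = (4 + (2 - 1*(-4)))*(-3) = (4 + (2 + 4))*(-3) = (4 + 6)*(-3) = 10*(-3) = -30)
s*(-29) = -30*(-29) = 870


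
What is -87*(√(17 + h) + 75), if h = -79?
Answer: -6525 - 87*I*√62 ≈ -6525.0 - 685.04*I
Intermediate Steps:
-87*(√(17 + h) + 75) = -87*(√(17 - 79) + 75) = -87*(√(-62) + 75) = -87*(I*√62 + 75) = -87*(75 + I*√62) = -6525 - 87*I*√62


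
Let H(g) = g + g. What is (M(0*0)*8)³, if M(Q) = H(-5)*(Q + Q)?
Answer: 0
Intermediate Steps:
H(g) = 2*g
M(Q) = -20*Q (M(Q) = (2*(-5))*(Q + Q) = -20*Q)
(M(0*0)*8)³ = (-0*0*8)³ = (-20*0*8)³ = (0*8)³ = 0³ = 0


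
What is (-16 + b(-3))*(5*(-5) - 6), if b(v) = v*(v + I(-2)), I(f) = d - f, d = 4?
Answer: 775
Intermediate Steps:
I(f) = 4 - f
b(v) = v*(6 + v) (b(v) = v*(v + (4 - 1*(-2))) = v*(v + (4 + 2)) = v*(v + 6) = v*(6 + v))
(-16 + b(-3))*(5*(-5) - 6) = (-16 - 3*(6 - 3))*(5*(-5) - 6) = (-16 - 3*3)*(-25 - 6) = (-16 - 9)*(-31) = -25*(-31) = 775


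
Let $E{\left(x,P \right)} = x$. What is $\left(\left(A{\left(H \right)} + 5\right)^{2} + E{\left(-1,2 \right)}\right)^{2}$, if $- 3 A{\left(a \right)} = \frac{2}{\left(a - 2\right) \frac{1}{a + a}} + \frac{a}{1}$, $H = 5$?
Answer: $\frac{361}{6561} \approx 0.055022$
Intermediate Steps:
$A{\left(a \right)} = - \frac{a}{3} - \frac{4 a}{3 \left(-2 + a\right)}$ ($A{\left(a \right)} = - \frac{\frac{2}{\left(a - 2\right) \frac{1}{a + a}} + \frac{a}{1}}{3} = - \frac{\frac{2}{\left(-2 + a\right) \frac{1}{2 a}} + a 1}{3} = - \frac{\frac{2}{\left(-2 + a\right) \frac{1}{2 a}} + a}{3} = - \frac{\frac{2}{\frac{1}{2} \frac{1}{a} \left(-2 + a\right)} + a}{3} = - \frac{2 \frac{2 a}{-2 + a} + a}{3} = - \frac{\frac{4 a}{-2 + a} + a}{3} = - \frac{a + \frac{4 a}{-2 + a}}{3} = - \frac{a}{3} - \frac{4 a}{3 \left(-2 + a\right)}$)
$\left(\left(A{\left(H \right)} + 5\right)^{2} + E{\left(-1,2 \right)}\right)^{2} = \left(\left(\left(-1\right) 5 \frac{1}{-6 + 3 \cdot 5} \left(2 + 5\right) + 5\right)^{2} - 1\right)^{2} = \left(\left(\left(-1\right) 5 \frac{1}{-6 + 15} \cdot 7 + 5\right)^{2} - 1\right)^{2} = \left(\left(\left(-1\right) 5 \cdot \frac{1}{9} \cdot 7 + 5\right)^{2} - 1\right)^{2} = \left(\left(- \frac{35}{9} + 5\right)^{2} - 1\right)^{2} = \left(\left(\frac{10}{9}\right)^{2} - 1\right)^{2} = \left(\frac{100}{81} - 1\right)^{2} = \left(\frac{19}{81}\right)^{2} = \frac{361}{6561}$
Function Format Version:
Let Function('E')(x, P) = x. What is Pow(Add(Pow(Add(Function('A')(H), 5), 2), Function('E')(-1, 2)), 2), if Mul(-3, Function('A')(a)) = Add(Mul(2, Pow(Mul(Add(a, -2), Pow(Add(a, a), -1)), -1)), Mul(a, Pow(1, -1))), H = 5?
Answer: Rational(361, 6561) ≈ 0.055022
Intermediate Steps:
Function('A')(a) = Add(Mul(Rational(-1, 3), a), Mul(Rational(-4, 3), a, Pow(Add(-2, a), -1))) (Function('A')(a) = Mul(Rational(-1, 3), Add(Mul(2, Pow(Mul(Add(a, -2), Pow(Add(a, a), -1)), -1)), Mul(a, Pow(1, -1)))) = Mul(Rational(-1, 3), Add(Mul(2, Pow(Mul(Add(-2, a), Pow(Mul(2, a), -1)), -1)), Mul(a, 1))) = Mul(Rational(-1, 3), Add(Mul(2, Pow(Mul(Add(-2, a), Mul(Rational(1, 2), Pow(a, -1))), -1)), a)) = Mul(Rational(-1, 3), Add(Mul(2, Pow(Mul(Rational(1, 2), Pow(a, -1), Add(-2, a)), -1)), a)) = Mul(Rational(-1, 3), Add(Mul(2, Mul(2, a, Pow(Add(-2, a), -1))), a)) = Mul(Rational(-1, 3), Add(Mul(4, a, Pow(Add(-2, a), -1)), a)) = Mul(Rational(-1, 3), Add(a, Mul(4, a, Pow(Add(-2, a), -1)))) = Add(Mul(Rational(-1, 3), a), Mul(Rational(-4, 3), a, Pow(Add(-2, a), -1))))
Pow(Add(Pow(Add(Function('A')(H), 5), 2), Function('E')(-1, 2)), 2) = Pow(Add(Pow(Add(Mul(-1, 5, Pow(Add(-6, Mul(3, 5)), -1), Add(2, 5)), 5), 2), -1), 2) = Pow(Add(Pow(Add(Mul(-1, 5, Pow(Add(-6, 15), -1), 7), 5), 2), -1), 2) = Pow(Add(Pow(Add(Mul(-1, 5, Pow(9, -1), 7), 5), 2), -1), 2) = Pow(Add(Pow(Add(Mul(-1, 5, Rational(1, 9), 7), 5), 2), -1), 2) = Pow(Add(Pow(Add(Rational(-35, 9), 5), 2), -1), 2) = Pow(Add(Pow(Rational(10, 9), 2), -1), 2) = Pow(Add(Rational(100, 81), -1), 2) = Pow(Rational(19, 81), 2) = Rational(361, 6561)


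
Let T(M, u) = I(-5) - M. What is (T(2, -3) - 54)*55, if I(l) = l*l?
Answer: -1705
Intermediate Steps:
I(l) = l²
T(M, u) = 25 - M (T(M, u) = (-5)² - M = 25 - M)
(T(2, -3) - 54)*55 = ((25 - 1*2) - 54)*55 = ((25 - 2) - 54)*55 = (23 - 54)*55 = -31*55 = -1705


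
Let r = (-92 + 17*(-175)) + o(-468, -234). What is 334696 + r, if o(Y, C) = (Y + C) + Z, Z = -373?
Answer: 330554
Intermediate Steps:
o(Y, C) = -373 + C + Y (o(Y, C) = (Y + C) - 373 = (C + Y) - 373 = -373 + C + Y)
r = -4142 (r = (-92 + 17*(-175)) + (-373 - 234 - 468) = (-92 - 2975) - 1075 = -3067 - 1075 = -4142)
334696 + r = 334696 - 4142 = 330554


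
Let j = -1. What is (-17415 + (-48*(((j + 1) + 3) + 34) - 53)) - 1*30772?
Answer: -50016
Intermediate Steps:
(-17415 + (-48*(((j + 1) + 3) + 34) - 53)) - 1*30772 = (-17415 + (-48*(((-1 + 1) + 3) + 34) - 53)) - 1*30772 = (-17415 + (-48*((0 + 3) + 34) - 53)) - 30772 = (-17415 + (-48*(3 + 34) - 53)) - 30772 = (-17415 + (-48*37 - 53)) - 30772 = (-17415 + (-1776 - 53)) - 30772 = (-17415 - 1829) - 30772 = -19244 - 30772 = -50016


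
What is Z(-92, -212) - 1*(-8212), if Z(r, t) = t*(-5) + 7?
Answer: 9279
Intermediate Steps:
Z(r, t) = 7 - 5*t (Z(r, t) = -5*t + 7 = 7 - 5*t)
Z(-92, -212) - 1*(-8212) = (7 - 5*(-212)) - 1*(-8212) = (7 + 1060) + 8212 = 1067 + 8212 = 9279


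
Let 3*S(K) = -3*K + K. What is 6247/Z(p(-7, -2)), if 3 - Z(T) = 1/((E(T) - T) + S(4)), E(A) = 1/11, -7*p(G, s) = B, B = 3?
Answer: 3098512/1719 ≈ 1802.5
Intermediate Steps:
p(G, s) = -3/7 (p(G, s) = -⅐*3 = -3/7)
E(A) = 1/11
S(K) = -2*K/3 (S(K) = (-3*K + K)/3 = (-2*K)/3 = -2*K/3)
Z(T) = 3 - 1/(-85/33 - T) (Z(T) = 3 - 1/((1/11 - T) - ⅔*4) = 3 - 1/((1/11 - T) - 8/3) = 3 - 1/(-85/33 - T))
6247/Z(p(-7, -2)) = 6247/((9*(32 + 11*(-3/7))/(85 + 33*(-3/7)))) = 6247/((9*(32 - 33/7)/(85 - 99/7))) = 6247/((9*(191/7)/(496/7))) = 6247/((9*(7/496)*(191/7))) = 6247/(1719/496) = 6247*(496/1719) = 3098512/1719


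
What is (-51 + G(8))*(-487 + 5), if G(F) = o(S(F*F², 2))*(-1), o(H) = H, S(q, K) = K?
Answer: 25546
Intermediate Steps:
G(F) = -2 (G(F) = 2*(-1) = -2)
(-51 + G(8))*(-487 + 5) = (-51 - 2)*(-487 + 5) = -53*(-482) = 25546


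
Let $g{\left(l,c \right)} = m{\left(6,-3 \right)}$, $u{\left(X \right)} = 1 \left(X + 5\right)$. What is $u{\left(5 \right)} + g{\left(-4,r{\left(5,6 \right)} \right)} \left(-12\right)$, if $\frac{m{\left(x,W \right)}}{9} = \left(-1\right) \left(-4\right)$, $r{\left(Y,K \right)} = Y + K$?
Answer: $-422$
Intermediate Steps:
$r{\left(Y,K \right)} = K + Y$
$u{\left(X \right)} = 5 + X$ ($u{\left(X \right)} = 1 \left(5 + X\right) = 5 + X$)
$m{\left(x,W \right)} = 36$ ($m{\left(x,W \right)} = 9 \left(\left(-1\right) \left(-4\right)\right) = 9 \cdot 4 = 36$)
$g{\left(l,c \right)} = 36$
$u{\left(5 \right)} + g{\left(-4,r{\left(5,6 \right)} \right)} \left(-12\right) = \left(5 + 5\right) + 36 \left(-12\right) = 10 - 432 = -422$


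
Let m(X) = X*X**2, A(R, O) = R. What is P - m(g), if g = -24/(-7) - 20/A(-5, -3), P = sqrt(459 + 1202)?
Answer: -140608/343 + sqrt(1661) ≈ -369.18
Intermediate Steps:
P = sqrt(1661) ≈ 40.755
g = 52/7 (g = -24/(-7) - 20/(-5) = -24*(-1/7) - 20*(-1/5) = 24/7 + 4 = 52/7 ≈ 7.4286)
m(X) = X**3
P - m(g) = sqrt(1661) - (52/7)**3 = sqrt(1661) - 1*140608/343 = sqrt(1661) - 140608/343 = -140608/343 + sqrt(1661)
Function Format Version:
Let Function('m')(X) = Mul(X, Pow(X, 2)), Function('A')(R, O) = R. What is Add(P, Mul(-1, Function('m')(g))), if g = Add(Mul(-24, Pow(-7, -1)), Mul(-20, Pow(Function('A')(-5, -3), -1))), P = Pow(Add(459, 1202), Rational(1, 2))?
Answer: Add(Rational(-140608, 343), Pow(1661, Rational(1, 2))) ≈ -369.18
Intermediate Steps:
P = Pow(1661, Rational(1, 2)) ≈ 40.755
g = Rational(52, 7) (g = Add(Mul(-24, Pow(-7, -1)), Mul(-20, Pow(-5, -1))) = Add(Mul(-24, Rational(-1, 7)), Mul(-20, Rational(-1, 5))) = Add(Rational(24, 7), 4) = Rational(52, 7) ≈ 7.4286)
Function('m')(X) = Pow(X, 3)
Add(P, Mul(-1, Function('m')(g))) = Add(Pow(1661, Rational(1, 2)), Mul(-1, Pow(Rational(52, 7), 3))) = Add(Pow(1661, Rational(1, 2)), Mul(-1, Rational(140608, 343))) = Add(Pow(1661, Rational(1, 2)), Rational(-140608, 343)) = Add(Rational(-140608, 343), Pow(1661, Rational(1, 2)))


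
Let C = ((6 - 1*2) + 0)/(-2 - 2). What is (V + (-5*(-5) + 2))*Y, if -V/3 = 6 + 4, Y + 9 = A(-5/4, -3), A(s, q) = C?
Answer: 30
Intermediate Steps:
C = -1 (C = ((6 - 2) + 0)/(-4) = (4 + 0)*(-1/4) = 4*(-1/4) = -1)
A(s, q) = -1
Y = -10 (Y = -9 - 1 = -10)
V = -30 (V = -3*(6 + 4) = -3*10 = -30)
(V + (-5*(-5) + 2))*Y = (-30 + (-5*(-5) + 2))*(-10) = (-30 + (25 + 2))*(-10) = (-30 + 27)*(-10) = -3*(-10) = 30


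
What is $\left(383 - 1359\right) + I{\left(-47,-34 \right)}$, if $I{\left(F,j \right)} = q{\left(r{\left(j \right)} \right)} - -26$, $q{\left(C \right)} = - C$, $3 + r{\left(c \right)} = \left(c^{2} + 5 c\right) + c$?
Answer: $-1899$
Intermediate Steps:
$r{\left(c \right)} = -3 + c^{2} + 6 c$ ($r{\left(c \right)} = -3 + \left(\left(c^{2} + 5 c\right) + c\right) = -3 + \left(c^{2} + 6 c\right) = -3 + c^{2} + 6 c$)
$I{\left(F,j \right)} = 29 - j^{2} - 6 j$ ($I{\left(F,j \right)} = - (-3 + j^{2} + 6 j) - -26 = \left(3 - j^{2} - 6 j\right) + 26 = 29 - j^{2} - 6 j$)
$\left(383 - 1359\right) + I{\left(-47,-34 \right)} = \left(383 - 1359\right) - 923 = -976 + \left(29 - 1156 + 204\right) = -976 - 923 = -1899$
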